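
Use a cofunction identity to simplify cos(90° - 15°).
cos(90° - 15°) = sin(15°)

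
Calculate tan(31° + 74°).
tan(31° + 74°) = (tan 31° + tan 74°)/(1 - tan 31° tan 74°) = -(2+√3)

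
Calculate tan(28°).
tan(28°) = 0.5317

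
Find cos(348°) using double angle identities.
cos(348°) = 1 - 2sin²174° = 0.9781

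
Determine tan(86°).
tan(86°) = 14.3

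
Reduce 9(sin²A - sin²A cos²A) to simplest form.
9(sin²A - sin²A cos²A) = 9(sin⁴A) (using Factoring)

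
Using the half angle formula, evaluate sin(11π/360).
sin(11π/360) = √((1 - cos 11π/180)/2) = 0.09585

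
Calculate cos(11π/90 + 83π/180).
cos(11π/90 + 83π/180) = cos 11π/90 cos 83π/180 - sin 11π/90 sin 83π/180 = -(√6-√2)/4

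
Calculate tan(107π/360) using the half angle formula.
tan(107π/360) = sin 107π/180 / (1 + cos 107π/180) = 1.351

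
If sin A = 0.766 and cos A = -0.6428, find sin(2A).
sin(2A) = 2 sin A cos A = -0.9848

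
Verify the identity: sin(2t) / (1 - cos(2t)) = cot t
LHS = 2 sin t cos t / (2sin²t) = cos t/sin t = cot t = RHS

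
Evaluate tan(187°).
tan(187°) = 0.1228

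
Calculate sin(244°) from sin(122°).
sin(244°) = 2 sin 122° cos 122° = -0.8988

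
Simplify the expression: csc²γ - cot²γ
csc²γ - cot²γ = 1 (using Pythagorean identity)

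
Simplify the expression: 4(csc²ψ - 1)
4(csc²ψ - 1) = 4(cot²ψ) (using Pythagorean identity)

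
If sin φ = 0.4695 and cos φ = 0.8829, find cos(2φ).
cos(2φ) = cos²φ - sin²φ = 0.5591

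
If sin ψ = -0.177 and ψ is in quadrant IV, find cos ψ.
cos ψ = 0.9842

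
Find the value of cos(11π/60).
cos(11π/60) = 0.8387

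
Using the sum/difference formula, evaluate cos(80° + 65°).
cos(80° + 65°) = cos 80° cos 65° - sin 80° sin 65° = -0.8192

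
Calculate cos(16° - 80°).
cos(16° - 80°) = cos 16° cos 80° + sin 16° sin 80° = 0.4384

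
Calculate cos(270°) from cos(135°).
cos(270°) = cos²135° - sin²135° = 0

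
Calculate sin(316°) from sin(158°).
sin(316°) = 2 sin 158° cos 158° = -0.6947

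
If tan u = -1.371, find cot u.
cot u = 1/tan u = -0.7294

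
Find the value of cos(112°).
cos(112°) = -0.3746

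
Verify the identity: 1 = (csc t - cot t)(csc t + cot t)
RHS = csc²t - cot²t = (1 + cot²t) - cot²t = 1 = LHS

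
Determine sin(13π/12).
sin(13π/12) = -(√6-√2)/4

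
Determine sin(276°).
sin(276°) = -0.9945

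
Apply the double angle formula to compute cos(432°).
cos(432°) = cos²216° - sin²216° = 0.309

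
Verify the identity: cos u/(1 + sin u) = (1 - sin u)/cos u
RHS = (1 - sin u)(1 + sin u) / (cos u(1 + sin u)) = (1 - sin²u) / (cos u(1 + sin u)) = cos²u / (cos u(1 + sin u)) = cos u/(1 + sin u) = LHS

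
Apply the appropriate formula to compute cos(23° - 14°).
cos(23° - 14°) = cos 23° cos 14° + sin 23° sin 14° = 0.9877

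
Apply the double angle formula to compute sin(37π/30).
sin(37π/30) = 2 sin 37π/60 cos 37π/60 = -0.6691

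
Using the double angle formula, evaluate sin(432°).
sin(432°) = 2 sin 216° cos 216° = 0.9511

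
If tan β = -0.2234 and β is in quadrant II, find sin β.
sin β = 0.218 (using tan²β + 1 = sec²β)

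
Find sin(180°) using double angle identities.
sin(180°) = 2 sin 90° cos 90° = 0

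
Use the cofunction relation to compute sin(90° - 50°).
sin(90° - 50°) = cos(50°) = 0.6428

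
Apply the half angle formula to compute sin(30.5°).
sin(30.5°) = √((1 - cos 61°)/2) = 0.5075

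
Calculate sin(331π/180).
sin(331π/180) = -0.4848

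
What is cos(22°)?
cos(22°) = 0.9272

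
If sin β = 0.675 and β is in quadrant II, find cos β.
cos β = -0.7378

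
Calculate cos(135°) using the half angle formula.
cos(135°) = -√((1 + cos 270°)/2) = -√2/2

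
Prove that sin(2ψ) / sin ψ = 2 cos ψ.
LHS = 2 sin ψ cos ψ / sin ψ = 2 cos ψ = RHS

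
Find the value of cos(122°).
cos(122°) = -0.5299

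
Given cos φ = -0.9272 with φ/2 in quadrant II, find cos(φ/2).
cos(φ/2) = ±√((1 + cos φ)/2); negative since φ/2 ∈ QII, so cos(φ/2) = -0.1908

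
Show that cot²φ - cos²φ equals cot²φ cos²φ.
LHS = cos²φ/sin²φ - cos²φ = cos²φ(1/sin²φ - 1) = cos²φ · (1 - sin²φ)/sin²φ = cos²φ · cos²φ/sin²φ = cos²φ · cot²φ = RHS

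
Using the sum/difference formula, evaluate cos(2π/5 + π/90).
cos(2π/5 + π/90) = cos 2π/5 cos π/90 - sin 2π/5 sin π/90 = 0.2756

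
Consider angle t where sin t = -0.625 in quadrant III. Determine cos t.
cos t = ±√(1 - sin²t) = -0.7806 (negative in QIII)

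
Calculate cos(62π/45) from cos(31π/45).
cos(62π/45) = cos²31π/45 - sin²31π/45 = -0.3746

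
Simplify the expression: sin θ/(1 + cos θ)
sin θ/(1 + cos θ) = tan(θ/2) (using Half angle)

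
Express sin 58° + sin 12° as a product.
sin 58° + sin 12° = 2 sin(35°) cos(23°)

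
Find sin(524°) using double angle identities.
sin(524°) = 2 sin 262° cos 262° = 0.2756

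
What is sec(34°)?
sec(34°) = 1.206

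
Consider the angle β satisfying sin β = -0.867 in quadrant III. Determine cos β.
cos β = ±√(1 - sin²β) = -0.4983 (negative in QIII)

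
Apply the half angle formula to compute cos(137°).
cos(137°) = -√((1 + cos 274°)/2) = -0.7314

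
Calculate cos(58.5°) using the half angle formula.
cos(58.5°) = √((1 + cos 117°)/2) = 0.5225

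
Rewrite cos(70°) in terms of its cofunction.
cos(70°) = sin(90° - 70°) = sin(20°)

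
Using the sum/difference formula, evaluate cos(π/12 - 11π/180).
cos(π/12 - 11π/180) = cos π/12 cos 11π/180 + sin π/12 sin 11π/180 = 0.9976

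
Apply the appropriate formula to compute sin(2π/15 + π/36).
sin(2π/15 + π/36) = sin 2π/15 cos π/36 + cos 2π/15 sin π/36 = 0.4848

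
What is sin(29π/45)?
sin(29π/45) = 0.8988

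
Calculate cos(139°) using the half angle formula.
cos(139°) = -√((1 + cos 278°)/2) = -0.7547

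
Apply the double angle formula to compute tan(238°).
tan(238°) = 2 tan 119° / (1 - tan²119°) = 1.6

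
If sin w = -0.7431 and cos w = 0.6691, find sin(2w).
sin(2w) = 2 sin w cos w = -0.9944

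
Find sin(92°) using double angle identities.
sin(92°) = 2 sin 46° cos 46° = 0.9994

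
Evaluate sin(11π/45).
sin(11π/45) = 0.6947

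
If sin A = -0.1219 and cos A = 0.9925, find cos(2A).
cos(2A) = cos²A - sin²A = 0.9702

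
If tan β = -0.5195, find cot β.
cot β = 1/tan β = -1.925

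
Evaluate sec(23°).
sec(23°) = 1.086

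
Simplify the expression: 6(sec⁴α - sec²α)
6(sec⁴α - sec²α) = 6(tan⁴α + tan²α) (using Pythagorean)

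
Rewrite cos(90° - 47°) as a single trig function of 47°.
cos(90° - 47°) = sin(47°)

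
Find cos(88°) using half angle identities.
cos(88°) = √((1 + cos 176°)/2) = 0.0349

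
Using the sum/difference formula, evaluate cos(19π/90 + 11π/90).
cos(19π/90 + 11π/90) = cos 19π/90 cos 11π/90 - sin 19π/90 sin 11π/90 = 1/2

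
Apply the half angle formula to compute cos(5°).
cos(5°) = √((1 + cos 10°)/2) = 0.9962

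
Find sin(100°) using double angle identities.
sin(100°) = 2 sin 50° cos 50° = 0.9848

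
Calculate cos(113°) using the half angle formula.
cos(113°) = -√((1 + cos 226°)/2) = -0.3907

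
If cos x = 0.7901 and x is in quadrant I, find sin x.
sin x = 0.613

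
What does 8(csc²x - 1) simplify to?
8(csc²x - 1) = 8(cot²x) (using Pythagorean identity)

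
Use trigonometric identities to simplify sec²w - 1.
sec²w - 1 = tan²w (using Pythagorean identity)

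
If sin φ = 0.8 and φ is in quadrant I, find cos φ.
cos φ = 0.6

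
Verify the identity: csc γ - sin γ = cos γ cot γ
LHS = 1/sin γ - sin γ = (1 - sin²γ)/sin γ = cos²γ/sin γ = cos γ · (cos γ/sin γ) = cos γ cot γ = RHS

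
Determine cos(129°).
cos(129°) = -0.6293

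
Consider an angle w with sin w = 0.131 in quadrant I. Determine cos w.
cos w = √(1 - sin²w) = 0.9914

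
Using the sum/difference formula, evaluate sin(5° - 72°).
sin(5° - 72°) = sin 5° cos 72° - cos 5° sin 72° = -0.9205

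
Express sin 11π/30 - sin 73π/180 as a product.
sin 11π/30 - sin 73π/180 = 2 cos(139π/360) sin(-7π/360)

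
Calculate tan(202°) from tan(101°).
tan(202°) = 2 tan 101° / (1 - tan²101°) = 0.404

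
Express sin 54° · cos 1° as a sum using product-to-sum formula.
sin 54° cos 1° = (1/2)[sin(54°+1°) + sin(54°-1°)]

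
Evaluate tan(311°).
tan(311°) = -1.15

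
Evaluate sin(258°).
sin(258°) = -0.9781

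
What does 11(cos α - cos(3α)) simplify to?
11(cos α - cos(3α)) = 11(2 sin(2α) sin α) (using Sum-to-product)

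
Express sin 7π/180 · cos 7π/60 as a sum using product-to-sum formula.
sin 7π/180 cos 7π/60 = (1/2)[sin(7π/180+7π/60) + sin(7π/180-7π/60)]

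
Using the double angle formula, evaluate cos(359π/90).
cos(359π/90) = 1 - 2sin²359π/180 = 0.9994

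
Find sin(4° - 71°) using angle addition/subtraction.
sin(4° - 71°) = sin 4° cos 71° - cos 4° sin 71° = -0.9205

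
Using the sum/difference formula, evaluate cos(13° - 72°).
cos(13° - 72°) = cos 13° cos 72° + sin 13° sin 72° = 0.515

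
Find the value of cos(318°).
cos(318°) = 0.7431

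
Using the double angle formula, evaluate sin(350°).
sin(350°) = 2 sin 175° cos 175° = -0.1736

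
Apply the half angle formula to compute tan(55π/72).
tan(55π/72) = sin 55π/36 / (1 + cos 55π/36) = -0.9163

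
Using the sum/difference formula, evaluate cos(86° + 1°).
cos(86° + 1°) = cos 86° cos 1° - sin 86° sin 1° = 0.05234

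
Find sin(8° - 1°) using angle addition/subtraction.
sin(8° - 1°) = sin 8° cos 1° - cos 8° sin 1° = 0.1219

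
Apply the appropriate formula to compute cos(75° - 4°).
cos(75° - 4°) = cos 75° cos 4° + sin 75° sin 4° = 0.3256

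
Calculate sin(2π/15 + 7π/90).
sin(2π/15 + 7π/90) = sin 2π/15 cos 7π/90 + cos 2π/15 sin 7π/90 = 0.6157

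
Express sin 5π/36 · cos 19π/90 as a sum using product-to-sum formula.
sin 5π/36 cos 19π/90 = (1/2)[sin(5π/36+19π/90) + sin(5π/36-19π/90)]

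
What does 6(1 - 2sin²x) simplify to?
6(1 - 2sin²x) = 6(cos(2x)) (using Double angle)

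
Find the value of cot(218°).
cot(218°) = 1.28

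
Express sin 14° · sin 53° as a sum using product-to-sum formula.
sin 14° sin 53° = (1/2)[cos(14°-53°) - cos(14°+53°)]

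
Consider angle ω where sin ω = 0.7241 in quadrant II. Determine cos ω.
cos ω = ±√(1 - sin²ω) = -0.6897 (negative in QII)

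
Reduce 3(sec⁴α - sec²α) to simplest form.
3(sec⁴α - sec²α) = 3(tan⁴α + tan²α) (using Pythagorean)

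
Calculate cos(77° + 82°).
cos(77° + 82°) = cos 77° cos 82° - sin 77° sin 82° = -0.9336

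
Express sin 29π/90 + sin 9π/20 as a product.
sin 29π/90 + sin 9π/20 = 2 sin(139π/360) cos(-23π/360)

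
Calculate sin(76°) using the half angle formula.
sin(76°) = √((1 - cos 152°)/2) = 0.9703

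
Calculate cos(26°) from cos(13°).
cos(26°) = cos²13° - sin²13° = 0.8988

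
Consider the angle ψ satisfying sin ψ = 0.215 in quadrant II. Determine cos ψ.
cos ψ = ±√(1 - sin²ψ) = -0.9766 (negative in QII)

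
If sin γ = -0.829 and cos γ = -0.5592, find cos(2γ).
cos(2γ) = cos²γ - sin²γ = -0.3745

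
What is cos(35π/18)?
cos(35π/18) = 0.9848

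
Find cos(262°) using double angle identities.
cos(262°) = cos²131° - sin²131° = -0.1392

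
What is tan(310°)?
tan(310°) = -1.192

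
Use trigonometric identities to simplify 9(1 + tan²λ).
9(1 + tan²λ) = 9(sec²λ) (using Pythagorean identity)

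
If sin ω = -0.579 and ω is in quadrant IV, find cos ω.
cos ω = 0.8153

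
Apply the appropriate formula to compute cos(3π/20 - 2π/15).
cos(3π/20 - 2π/15) = cos 3π/20 cos 2π/15 + sin 3π/20 sin 2π/15 = 0.9986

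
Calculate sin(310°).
sin(310°) = -0.766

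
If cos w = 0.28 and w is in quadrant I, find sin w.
sin w = 0.96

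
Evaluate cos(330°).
cos(330°) = √3/2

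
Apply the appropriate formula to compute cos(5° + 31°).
cos(5° + 31°) = cos 5° cos 31° - sin 5° sin 31° = 0.809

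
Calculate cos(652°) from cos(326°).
cos(652°) = cos²326° - sin²326° = 0.3746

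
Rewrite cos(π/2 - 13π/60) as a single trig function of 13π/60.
cos(π/2 - 13π/60) = sin(13π/60)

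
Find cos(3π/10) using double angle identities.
cos(3π/10) = cos²3π/20 - sin²3π/20 = 0.5878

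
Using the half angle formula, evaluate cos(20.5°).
cos(20.5°) = √((1 + cos 41°)/2) = 0.9367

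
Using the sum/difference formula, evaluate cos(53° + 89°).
cos(53° + 89°) = cos 53° cos 89° - sin 53° sin 89° = -0.788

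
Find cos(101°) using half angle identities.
cos(101°) = -√((1 + cos 202°)/2) = -0.1908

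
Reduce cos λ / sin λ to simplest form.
cos λ / sin λ = cot λ (using Quotient identity)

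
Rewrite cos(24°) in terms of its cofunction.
cos(24°) = sin(90° - 24°) = sin(66°)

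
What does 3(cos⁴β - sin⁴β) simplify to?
3(cos⁴β - sin⁴β) = 3(cos(2β)) (using Factoring + double angle)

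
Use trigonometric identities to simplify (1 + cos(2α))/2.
(1 + cos(2α))/2 = cos²α (using Power reduction)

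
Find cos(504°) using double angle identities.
cos(504°) = cos²252° - sin²252° = -0.809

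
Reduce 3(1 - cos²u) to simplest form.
3(1 - cos²u) = 3(sin²u) (using Pythagorean identity)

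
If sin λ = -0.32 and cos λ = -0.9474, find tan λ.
tan λ = sin λ / cos λ = 0.3378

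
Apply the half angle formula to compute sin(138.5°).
sin(138.5°) = √((1 - cos 277°)/2) = 0.6626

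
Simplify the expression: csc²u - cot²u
csc²u - cot²u = 1 (using Pythagorean identity)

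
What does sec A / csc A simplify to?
sec A / csc A = tan A (using Reciprocal identities)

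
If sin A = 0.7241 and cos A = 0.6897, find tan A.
tan A = sin A / cos A = 1.05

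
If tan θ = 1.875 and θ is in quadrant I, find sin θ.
sin θ = 0.8824 (using tan²θ + 1 = sec²θ)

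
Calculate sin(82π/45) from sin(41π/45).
sin(82π/45) = 2 sin 41π/45 cos 41π/45 = -0.5299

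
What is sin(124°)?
sin(124°) = 0.829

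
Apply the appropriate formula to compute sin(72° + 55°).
sin(72° + 55°) = sin 72° cos 55° + cos 72° sin 55° = 0.7986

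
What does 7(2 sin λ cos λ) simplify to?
7(2 sin λ cos λ) = 7(sin(2λ)) (using Double angle)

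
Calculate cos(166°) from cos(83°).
cos(166°) = cos²83° - sin²83° = -0.9703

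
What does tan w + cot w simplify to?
tan w + cot w = sec w csc w (using Quotient identities)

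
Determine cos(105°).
cos(105°) = -(√6-√2)/4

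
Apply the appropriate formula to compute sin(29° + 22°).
sin(29° + 22°) = sin 29° cos 22° + cos 29° sin 22° = 0.7771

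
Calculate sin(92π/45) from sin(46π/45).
sin(92π/45) = 2 sin 46π/45 cos 46π/45 = 0.1392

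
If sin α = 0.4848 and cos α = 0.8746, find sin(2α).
sin(2α) = 2 sin α cos α = 0.848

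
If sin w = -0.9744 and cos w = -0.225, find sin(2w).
sin(2w) = 2 sin w cos w = 0.4385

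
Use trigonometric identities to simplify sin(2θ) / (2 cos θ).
sin(2θ) / (2 cos θ) = sin θ (using Double angle)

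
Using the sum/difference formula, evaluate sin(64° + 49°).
sin(64° + 49°) = sin 64° cos 49° + cos 64° sin 49° = 0.9205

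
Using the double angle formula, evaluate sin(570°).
sin(570°) = 2 sin 285° cos 285° = -1/2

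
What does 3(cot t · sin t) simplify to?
3(cot t · sin t) = 3(cos t) (using Quotient identity)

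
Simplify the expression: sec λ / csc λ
sec λ / csc λ = tan λ (using Reciprocal identities)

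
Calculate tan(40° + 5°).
tan(40° + 5°) = (tan 40° + tan 5°)/(1 - tan 40° tan 5°) = 1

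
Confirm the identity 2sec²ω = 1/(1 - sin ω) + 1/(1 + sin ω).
RHS = [(1 + sin ω) + (1 - sin ω)] / [(1 - sin ω)(1 + sin ω)] = 2/(1 - sin²ω) = 2/cos²ω = 2sec²ω = LHS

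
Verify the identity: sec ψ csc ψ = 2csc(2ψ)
RHS = 2/sin(2ψ) = 2/(2 sin ψ cos ψ) = 1/(sin ψ cos ψ) = (1/cos ψ)(1/sin ψ) = sec ψ csc ψ = LHS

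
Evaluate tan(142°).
tan(142°) = -0.7813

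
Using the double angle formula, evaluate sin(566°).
sin(566°) = 2 sin 283° cos 283° = -0.4384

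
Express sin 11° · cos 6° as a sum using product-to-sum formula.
sin 11° cos 6° = (1/2)[sin(11°+6°) + sin(11°-6°)]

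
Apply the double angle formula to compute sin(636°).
sin(636°) = 2 sin 318° cos 318° = -0.9945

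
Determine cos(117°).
cos(117°) = -0.454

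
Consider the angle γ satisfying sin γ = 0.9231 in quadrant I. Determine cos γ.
cos γ = √(1 - sin²γ) = 0.3846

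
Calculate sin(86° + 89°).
sin(86° + 89°) = sin 86° cos 89° + cos 86° sin 89° = 0.08716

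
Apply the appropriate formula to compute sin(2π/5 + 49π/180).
sin(2π/5 + 49π/180) = sin 2π/5 cos 49π/180 + cos 2π/5 sin 49π/180 = 0.8572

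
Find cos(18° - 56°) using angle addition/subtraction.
cos(18° - 56°) = cos 18° cos 56° + sin 18° sin 56° = 0.788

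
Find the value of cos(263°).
cos(263°) = -0.1219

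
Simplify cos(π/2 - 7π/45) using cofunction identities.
cos(π/2 - 7π/45) = sin(7π/45)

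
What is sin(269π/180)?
sin(269π/180) = -0.9998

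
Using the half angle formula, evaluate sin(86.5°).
sin(86.5°) = √((1 - cos 173°)/2) = 0.9981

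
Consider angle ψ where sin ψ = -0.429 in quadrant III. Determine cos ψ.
cos ψ = ±√(1 - sin²ψ) = -0.9033 (negative in QIII)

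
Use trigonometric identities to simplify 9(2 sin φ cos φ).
9(2 sin φ cos φ) = 9(sin(2φ)) (using Double angle)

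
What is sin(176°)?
sin(176°) = 0.06976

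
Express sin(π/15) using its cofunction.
sin(π/15) = cos(π/2 - π/15) = cos(13π/30)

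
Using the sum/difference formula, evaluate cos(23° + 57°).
cos(23° + 57°) = cos 23° cos 57° - sin 23° sin 57° = 0.1736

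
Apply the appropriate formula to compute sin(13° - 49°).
sin(13° - 49°) = sin 13° cos 49° - cos 13° sin 49° = -0.5878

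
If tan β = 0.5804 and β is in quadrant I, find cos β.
cos β = 0.8649 (using tan²β + 1 = sec²β)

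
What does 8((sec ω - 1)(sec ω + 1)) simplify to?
8((sec ω - 1)(sec ω + 1)) = 8(tan²ω) (using Diff. of squares)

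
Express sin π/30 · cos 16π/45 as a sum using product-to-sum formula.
sin π/30 cos 16π/45 = (1/2)[sin(π/30+16π/45) + sin(π/30-16π/45)]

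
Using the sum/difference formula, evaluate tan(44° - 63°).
tan(44° - 63°) = (tan 44° - tan 63°)/(1 + tan 44° tan 63°) = -0.3443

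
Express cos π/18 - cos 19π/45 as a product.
cos π/18 - cos 19π/45 = -2 sin(43π/180) sin(-11π/60)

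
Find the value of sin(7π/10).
sin(7π/10) = 0.809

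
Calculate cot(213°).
cot(213°) = 1.54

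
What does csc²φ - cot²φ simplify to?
csc²φ - cot²φ = 1 (using Pythagorean identity)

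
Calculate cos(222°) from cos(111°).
cos(222°) = cos²111° - sin²111° = -0.7431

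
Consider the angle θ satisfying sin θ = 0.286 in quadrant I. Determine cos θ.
cos θ = √(1 - sin²θ) = 0.9582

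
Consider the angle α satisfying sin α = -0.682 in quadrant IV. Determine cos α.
cos α = √(1 - sin²α) = 0.7314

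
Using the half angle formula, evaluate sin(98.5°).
sin(98.5°) = √((1 - cos 197°)/2) = 0.989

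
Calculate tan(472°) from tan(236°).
tan(472°) = 2 tan 236° / (1 - tan²236°) = -2.475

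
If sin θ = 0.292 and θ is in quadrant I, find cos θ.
cos θ = 0.9564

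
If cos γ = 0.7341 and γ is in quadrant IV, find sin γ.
sin γ = -0.679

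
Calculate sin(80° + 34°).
sin(80° + 34°) = sin 80° cos 34° + cos 80° sin 34° = 0.9135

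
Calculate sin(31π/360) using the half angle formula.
sin(31π/360) = √((1 - cos 31π/180)/2) = 0.2672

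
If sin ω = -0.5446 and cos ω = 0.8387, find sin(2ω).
sin(2ω) = 2 sin ω cos ω = -0.9135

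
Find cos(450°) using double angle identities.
cos(450°) = cos²225° - sin²225° = 0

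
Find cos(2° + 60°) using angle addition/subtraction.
cos(2° + 60°) = cos 2° cos 60° - sin 2° sin 60° = 0.4695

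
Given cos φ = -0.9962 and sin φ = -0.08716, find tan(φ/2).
tan(φ/2) = sin φ / (1 + cos φ) = -22.94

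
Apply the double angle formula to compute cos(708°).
cos(708°) = cos²354° - sin²354° = 0.9781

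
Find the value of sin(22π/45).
sin(22π/45) = 0.9994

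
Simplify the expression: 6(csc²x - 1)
6(csc²x - 1) = 6(cot²x) (using Pythagorean identity)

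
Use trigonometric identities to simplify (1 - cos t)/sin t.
(1 - cos t)/sin t = tan(t/2) (using Half angle)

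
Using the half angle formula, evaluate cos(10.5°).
cos(10.5°) = √((1 + cos 21°)/2) = 0.9833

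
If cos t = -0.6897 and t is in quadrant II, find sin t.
sin t = 0.7241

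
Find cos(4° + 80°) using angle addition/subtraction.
cos(4° + 80°) = cos 4° cos 80° - sin 4° sin 80° = 0.1045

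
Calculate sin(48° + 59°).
sin(48° + 59°) = sin 48° cos 59° + cos 48° sin 59° = 0.9563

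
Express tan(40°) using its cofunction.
tan(40°) = cot(90° - 40°) = cot(50°)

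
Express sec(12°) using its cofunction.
sec(12°) = csc(90° - 12°) = csc(78°)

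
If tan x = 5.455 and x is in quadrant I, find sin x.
sin x = 0.9836 (using tan²x + 1 = sec²x)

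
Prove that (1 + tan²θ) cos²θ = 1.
LHS = sec²θ · cos²θ = (1/cos²θ) · cos²θ = 1 = RHS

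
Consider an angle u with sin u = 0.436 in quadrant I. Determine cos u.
cos u = √(1 - sin²u) = 0.8999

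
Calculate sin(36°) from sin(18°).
sin(36°) = 2 sin 18° cos 18° = 0.5878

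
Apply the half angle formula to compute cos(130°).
cos(130°) = -√((1 + cos 260°)/2) = -0.6428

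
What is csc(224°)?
csc(224°) = -1.44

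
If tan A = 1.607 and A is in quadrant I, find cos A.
cos A = 0.5283 (using tan²A + 1 = sec²A)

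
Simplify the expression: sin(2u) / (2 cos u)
sin(2u) / (2 cos u) = sin u (using Double angle)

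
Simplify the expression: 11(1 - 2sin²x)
11(1 - 2sin²x) = 11(cos(2x)) (using Double angle)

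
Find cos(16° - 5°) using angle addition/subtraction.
cos(16° - 5°) = cos 16° cos 5° + sin 16° sin 5° = 0.9816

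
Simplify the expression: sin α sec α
sin α sec α = tan α (using Reciprocal + quotient)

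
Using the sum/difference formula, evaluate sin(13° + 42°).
sin(13° + 42°) = sin 13° cos 42° + cos 13° sin 42° = 0.8192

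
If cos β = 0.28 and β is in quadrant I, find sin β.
sin β = 0.96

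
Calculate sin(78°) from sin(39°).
sin(78°) = 2 sin 39° cos 39° = 0.9781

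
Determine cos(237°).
cos(237°) = -0.5446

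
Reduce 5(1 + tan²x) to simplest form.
5(1 + tan²x) = 5(sec²x) (using Pythagorean identity)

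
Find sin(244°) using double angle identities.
sin(244°) = 2 sin 122° cos 122° = -0.8988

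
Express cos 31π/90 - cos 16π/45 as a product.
cos 31π/90 - cos 16π/45 = -2 sin(7π/20) sin(-π/180)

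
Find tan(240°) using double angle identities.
tan(240°) = 2 tan 120° / (1 - tan²120°) = √3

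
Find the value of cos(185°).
cos(185°) = -0.9962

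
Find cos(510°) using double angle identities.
cos(510°) = cos²255° - sin²255° = -√3/2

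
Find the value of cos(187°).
cos(187°) = -0.9925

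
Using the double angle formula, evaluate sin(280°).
sin(280°) = 2 sin 140° cos 140° = -0.9848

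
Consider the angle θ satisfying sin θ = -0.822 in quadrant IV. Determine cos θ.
cos θ = √(1 - sin²θ) = 0.5695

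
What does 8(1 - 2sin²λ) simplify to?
8(1 - 2sin²λ) = 8(cos(2λ)) (using Double angle)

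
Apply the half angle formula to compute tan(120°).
tan(120°) = sin 240° / (1 + cos 240°) = -√3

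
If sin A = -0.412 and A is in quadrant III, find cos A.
cos A = -0.9112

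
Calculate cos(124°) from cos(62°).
cos(124°) = cos²62° - sin²62° = -0.5592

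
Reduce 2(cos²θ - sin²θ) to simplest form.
2(cos²θ - sin²θ) = 2(cos(2θ)) (using Double angle)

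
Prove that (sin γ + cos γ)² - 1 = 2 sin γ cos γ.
LHS = sin²γ + 2 sin γ cos γ + cos²γ - 1 = (sin²γ + cos²γ) + 2 sin γ cos γ - 1 = 1 + 2 sin γ cos γ - 1 = 2 sin γ cos γ = RHS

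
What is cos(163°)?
cos(163°) = -0.9563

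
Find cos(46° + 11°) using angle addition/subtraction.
cos(46° + 11°) = cos 46° cos 11° - sin 46° sin 11° = 0.5446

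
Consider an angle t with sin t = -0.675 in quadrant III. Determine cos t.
cos t = ±√(1 - sin²t) = -0.7378 (negative in QIII)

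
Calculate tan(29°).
tan(29°) = 0.5543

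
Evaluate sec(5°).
sec(5°) = 1.004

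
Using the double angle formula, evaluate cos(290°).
cos(290°) = cos²145° - sin²145° = 0.342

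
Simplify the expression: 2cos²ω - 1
2cos²ω - 1 = cos(2ω) (using Double angle)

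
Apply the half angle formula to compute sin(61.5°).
sin(61.5°) = √((1 - cos 123°)/2) = 0.8788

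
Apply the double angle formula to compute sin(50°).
sin(50°) = 2 sin 25° cos 25° = 0.766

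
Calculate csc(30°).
csc(30°) = 2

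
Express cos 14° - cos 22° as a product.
cos 14° - cos 22° = -2 sin(18°) sin(-4°)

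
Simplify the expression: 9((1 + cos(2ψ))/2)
9((1 + cos(2ψ))/2) = 9(cos²ψ) (using Power reduction)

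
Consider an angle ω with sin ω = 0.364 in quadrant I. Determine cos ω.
cos ω = √(1 - sin²ω) = 0.9314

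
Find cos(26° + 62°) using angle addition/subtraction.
cos(26° + 62°) = cos 26° cos 62° - sin 26° sin 62° = 0.0349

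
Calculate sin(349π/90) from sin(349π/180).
sin(349π/90) = 2 sin 349π/180 cos 349π/180 = -0.3746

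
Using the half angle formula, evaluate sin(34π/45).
sin(34π/45) = √((1 - cos 68π/45)/2) = 0.6947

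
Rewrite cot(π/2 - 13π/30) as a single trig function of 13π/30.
cot(π/2 - 13π/30) = tan(13π/30)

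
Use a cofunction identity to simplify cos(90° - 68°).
cos(90° - 68°) = sin(68°)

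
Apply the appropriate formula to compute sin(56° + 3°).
sin(56° + 3°) = sin 56° cos 3° + cos 56° sin 3° = 0.8572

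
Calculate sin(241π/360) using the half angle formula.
sin(241π/360) = √((1 - cos 241π/180)/2) = 0.8616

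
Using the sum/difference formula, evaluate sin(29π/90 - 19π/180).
sin(29π/90 - 19π/180) = sin 29π/90 cos 19π/180 - cos 29π/90 sin 19π/180 = 0.6293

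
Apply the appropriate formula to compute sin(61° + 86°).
sin(61° + 86°) = sin 61° cos 86° + cos 61° sin 86° = 0.5446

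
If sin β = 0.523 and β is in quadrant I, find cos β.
cos β = 0.8523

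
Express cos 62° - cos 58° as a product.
cos 62° - cos 58° = -2 sin(60°) sin(2°)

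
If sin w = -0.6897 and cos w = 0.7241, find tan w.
tan w = sin w / cos w = -0.9525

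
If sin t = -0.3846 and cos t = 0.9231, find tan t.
tan t = sin t / cos t = -0.4166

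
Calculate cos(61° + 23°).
cos(61° + 23°) = cos 61° cos 23° - sin 61° sin 23° = 0.1045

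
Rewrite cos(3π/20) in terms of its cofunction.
cos(3π/20) = sin(π/2 - 3π/20) = sin(7π/20)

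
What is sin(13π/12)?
sin(13π/12) = -(√6-√2)/4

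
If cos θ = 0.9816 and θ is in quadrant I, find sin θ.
sin θ = 0.1909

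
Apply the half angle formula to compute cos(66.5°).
cos(66.5°) = √((1 + cos 133°)/2) = 0.3987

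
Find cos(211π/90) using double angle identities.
cos(211π/90) = cos²211π/180 - sin²211π/180 = 0.4695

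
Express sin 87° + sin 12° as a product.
sin 87° + sin 12° = 2 sin(49.5°) cos(37.5°)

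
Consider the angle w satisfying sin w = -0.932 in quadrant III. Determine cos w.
cos w = ±√(1 - sin²w) = -0.3625 (negative in QIII)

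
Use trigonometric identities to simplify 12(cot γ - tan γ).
12(cot γ - tan γ) = 12(2 cot(2γ)) (using Double angle)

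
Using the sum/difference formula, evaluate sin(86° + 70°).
sin(86° + 70°) = sin 86° cos 70° + cos 86° sin 70° = 0.4067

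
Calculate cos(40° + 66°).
cos(40° + 66°) = cos 40° cos 66° - sin 40° sin 66° = -0.2756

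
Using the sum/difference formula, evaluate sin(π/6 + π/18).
sin(π/6 + π/18) = sin π/6 cos π/18 + cos π/6 sin π/18 = 0.6428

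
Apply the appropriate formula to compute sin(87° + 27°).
sin(87° + 27°) = sin 87° cos 27° + cos 87° sin 27° = 0.9135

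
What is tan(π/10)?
tan(π/10) = 0.3249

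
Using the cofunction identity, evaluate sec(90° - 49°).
sec(90° - 49°) = csc(49°) = 1.325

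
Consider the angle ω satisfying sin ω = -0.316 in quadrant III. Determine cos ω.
cos ω = ±√(1 - sin²ω) = -0.9488 (negative in QIII)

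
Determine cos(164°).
cos(164°) = -0.9613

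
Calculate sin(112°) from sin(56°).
sin(112°) = 2 sin 56° cos 56° = 0.9272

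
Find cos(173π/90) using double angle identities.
cos(173π/90) = cos²173π/180 - sin²173π/180 = 0.9703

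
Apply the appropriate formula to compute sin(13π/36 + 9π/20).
sin(13π/36 + 9π/20) = sin 13π/36 cos 9π/20 + cos 13π/36 sin 9π/20 = 0.5592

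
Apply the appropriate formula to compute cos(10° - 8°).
cos(10° - 8°) = cos 10° cos 8° + sin 10° sin 8° = 0.9994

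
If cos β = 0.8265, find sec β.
sec β = 1/cos β = 1.21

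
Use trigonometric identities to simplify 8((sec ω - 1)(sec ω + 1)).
8((sec ω - 1)(sec ω + 1)) = 8(tan²ω) (using Diff. of squares)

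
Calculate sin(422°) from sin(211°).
sin(422°) = 2 sin 211° cos 211° = 0.8829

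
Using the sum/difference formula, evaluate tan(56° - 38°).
tan(56° - 38°) = (tan 56° - tan 38°)/(1 + tan 56° tan 38°) = 0.3249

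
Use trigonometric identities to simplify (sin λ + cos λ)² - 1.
(sin λ + cos λ)² - 1 = sin(2λ) (using Pythagorean + double angle)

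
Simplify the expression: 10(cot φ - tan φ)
10(cot φ - tan φ) = 10(2 cot(2φ)) (using Double angle)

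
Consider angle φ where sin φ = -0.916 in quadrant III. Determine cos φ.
cos φ = ±√(1 - sin²φ) = -0.4012 (negative in QIII)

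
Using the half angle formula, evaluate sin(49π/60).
sin(49π/60) = √((1 - cos 49π/30)/2) = 0.5446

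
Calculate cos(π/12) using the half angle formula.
cos(π/12) = √((1 + cos π/6)/2) = (√6+√2)/4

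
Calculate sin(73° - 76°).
sin(73° - 76°) = sin 73° cos 76° - cos 73° sin 76° = -0.05234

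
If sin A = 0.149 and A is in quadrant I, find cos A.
cos A = 0.9888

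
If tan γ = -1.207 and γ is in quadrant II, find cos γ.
cos γ = -0.638 (using tan²γ + 1 = sec²γ)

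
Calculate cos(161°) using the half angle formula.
cos(161°) = -√((1 + cos 322°)/2) = -0.9455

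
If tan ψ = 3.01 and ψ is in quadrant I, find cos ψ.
cos ψ = 0.3153 (using tan²ψ + 1 = sec²ψ)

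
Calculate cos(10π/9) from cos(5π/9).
cos(10π/9) = 2cos²5π/9 - 1 = -0.9397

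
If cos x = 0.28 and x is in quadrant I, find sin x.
sin x = 0.96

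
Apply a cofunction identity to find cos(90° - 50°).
cos(90° - 50°) = sin(50°) = 0.766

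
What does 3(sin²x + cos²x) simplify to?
3(sin²x + cos²x) = 3 (using Pythagorean identity)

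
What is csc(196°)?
csc(196°) = -3.628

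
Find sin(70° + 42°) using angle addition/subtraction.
sin(70° + 42°) = sin 70° cos 42° + cos 70° sin 42° = 0.9272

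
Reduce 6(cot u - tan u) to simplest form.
6(cot u - tan u) = 6(2 cot(2u)) (using Double angle)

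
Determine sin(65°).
sin(65°) = 0.9063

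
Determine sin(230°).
sin(230°) = -0.766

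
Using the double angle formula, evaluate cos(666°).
cos(666°) = cos²333° - sin²333° = 0.5878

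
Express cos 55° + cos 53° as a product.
cos 55° + cos 53° = 2 cos(54°) cos(1°)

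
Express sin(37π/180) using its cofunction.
sin(37π/180) = cos(π/2 - 37π/180) = cos(53π/180)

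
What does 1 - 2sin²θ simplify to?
1 - 2sin²θ = cos(2θ) (using Double angle)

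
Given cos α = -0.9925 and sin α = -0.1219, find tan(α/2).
tan(α/2) = sin α / (1 + cos α) = -16.25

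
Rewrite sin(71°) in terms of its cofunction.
sin(71°) = cos(90° - 71°) = cos(19°)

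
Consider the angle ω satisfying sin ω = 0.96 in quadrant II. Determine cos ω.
cos ω = ±√(1 - sin²ω) = -0.28 (negative in QII)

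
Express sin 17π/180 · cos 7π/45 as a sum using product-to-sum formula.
sin 17π/180 cos 7π/45 = (1/2)[sin(17π/180+7π/45) + sin(17π/180-7π/45)]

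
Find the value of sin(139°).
sin(139°) = 0.6561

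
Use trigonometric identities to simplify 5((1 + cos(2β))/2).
5((1 + cos(2β))/2) = 5(cos²β) (using Power reduction)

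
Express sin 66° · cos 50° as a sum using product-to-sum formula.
sin 66° cos 50° = (1/2)[sin(66°+50°) + sin(66°-50°)]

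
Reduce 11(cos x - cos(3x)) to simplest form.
11(cos x - cos(3x)) = 11(2 sin(2x) sin x) (using Sum-to-product)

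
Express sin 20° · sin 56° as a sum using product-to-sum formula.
sin 20° sin 56° = (1/2)[cos(20°-56°) - cos(20°+56°)]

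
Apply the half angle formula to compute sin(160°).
sin(160°) = √((1 - cos 320°)/2) = 0.342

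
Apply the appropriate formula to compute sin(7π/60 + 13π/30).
sin(7π/60 + 13π/30) = sin 7π/60 cos 13π/30 + cos 7π/60 sin 13π/30 = 0.9877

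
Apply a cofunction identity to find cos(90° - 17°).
cos(90° - 17°) = sin(17°) = 0.2924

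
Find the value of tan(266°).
tan(266°) = 14.3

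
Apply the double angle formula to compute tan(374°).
tan(374°) = 2 tan 187° / (1 - tan²187°) = 0.2493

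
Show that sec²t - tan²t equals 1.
LHS = 1/cos²t - sin²t/cos²t = (1 - sin²t)/cos²t = cos²t/cos²t = 1 = RHS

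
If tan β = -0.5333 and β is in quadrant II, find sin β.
sin β = 0.4706 (using tan²β + 1 = sec²β)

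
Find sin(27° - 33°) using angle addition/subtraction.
sin(27° - 33°) = sin 27° cos 33° - cos 27° sin 33° = -0.1045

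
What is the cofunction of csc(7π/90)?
csc(7π/90) = sec(π/2 - 7π/90) = sec(19π/45)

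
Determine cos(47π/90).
cos(47π/90) = -0.06976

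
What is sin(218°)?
sin(218°) = -0.6157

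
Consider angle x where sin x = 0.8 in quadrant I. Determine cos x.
cos x = √(1 - sin²x) = 0.6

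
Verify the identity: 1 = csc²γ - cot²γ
RHS = 1/sin²γ - cos²γ/sin²γ = (1 - cos²γ)/sin²γ = sin²γ/sin²γ = 1 = LHS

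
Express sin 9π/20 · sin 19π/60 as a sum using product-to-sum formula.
sin 9π/20 sin 19π/60 = (1/2)[cos(9π/20-19π/60) - cos(9π/20+19π/60)]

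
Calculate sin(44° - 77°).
sin(44° - 77°) = sin 44° cos 77° - cos 44° sin 77° = -0.5446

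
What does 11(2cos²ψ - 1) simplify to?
11(2cos²ψ - 1) = 11(cos(2ψ)) (using Double angle)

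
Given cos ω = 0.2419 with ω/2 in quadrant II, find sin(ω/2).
sin(ω/2) = ±√((1 - cos ω)/2); positive since ω/2 ∈ QII, so sin(ω/2) = 0.6157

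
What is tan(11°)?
tan(11°) = 0.1944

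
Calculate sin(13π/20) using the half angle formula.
sin(13π/20) = √((1 - cos 13π/10)/2) = 0.891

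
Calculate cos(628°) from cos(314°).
cos(628°) = cos²314° - sin²314° = -0.0349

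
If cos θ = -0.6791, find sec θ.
sec θ = 1/cos θ = -1.473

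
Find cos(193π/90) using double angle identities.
cos(193π/90) = cos²193π/180 - sin²193π/180 = 0.8988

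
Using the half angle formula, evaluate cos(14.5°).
cos(14.5°) = √((1 + cos 29°)/2) = 0.9681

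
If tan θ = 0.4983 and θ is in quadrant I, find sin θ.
sin θ = 0.446 (using tan²θ + 1 = sec²θ)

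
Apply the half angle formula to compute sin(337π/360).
sin(337π/360) = √((1 - cos 337π/180)/2) = 0.1994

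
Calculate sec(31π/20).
sec(31π/20) = 6.392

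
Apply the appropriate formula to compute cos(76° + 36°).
cos(76° + 36°) = cos 76° cos 36° - sin 76° sin 36° = -0.3746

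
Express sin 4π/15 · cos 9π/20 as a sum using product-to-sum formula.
sin 4π/15 cos 9π/20 = (1/2)[sin(4π/15+9π/20) + sin(4π/15-9π/20)]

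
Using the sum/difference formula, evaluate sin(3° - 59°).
sin(3° - 59°) = sin 3° cos 59° - cos 3° sin 59° = -0.829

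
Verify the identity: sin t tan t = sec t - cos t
RHS = 1/cos t - cos t = (1 - cos²t)/cos t = sin²t/cos t = sin t · (sin t/cos t) = sin t tan t = LHS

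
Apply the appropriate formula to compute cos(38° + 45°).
cos(38° + 45°) = cos 38° cos 45° - sin 38° sin 45° = 0.1219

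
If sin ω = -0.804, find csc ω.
csc ω = 1/sin ω = -1.244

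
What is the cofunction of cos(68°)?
cos(68°) = sin(90° - 68°) = sin(22°)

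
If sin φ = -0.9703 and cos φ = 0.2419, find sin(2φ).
sin(2φ) = 2 sin φ cos φ = -0.4694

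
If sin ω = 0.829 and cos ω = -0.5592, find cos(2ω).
cos(2ω) = cos²ω - sin²ω = -0.3745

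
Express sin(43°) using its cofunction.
sin(43°) = cos(90° - 43°) = cos(47°)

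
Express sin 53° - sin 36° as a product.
sin 53° - sin 36° = 2 cos(44.5°) sin(8.5°)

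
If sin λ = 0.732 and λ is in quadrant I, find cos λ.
cos λ = 0.6813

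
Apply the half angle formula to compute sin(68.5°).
sin(68.5°) = √((1 - cos 137°)/2) = 0.9304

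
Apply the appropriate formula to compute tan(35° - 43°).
tan(35° - 43°) = (tan 35° - tan 43°)/(1 + tan 35° tan 43°) = -0.1405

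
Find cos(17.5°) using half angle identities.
cos(17.5°) = √((1 + cos 35°)/2) = 0.9537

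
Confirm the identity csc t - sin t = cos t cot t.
LHS = 1/sin t - sin t = (1 - sin²t)/sin t = cos²t/sin t = cos t · (cos t/sin t) = cos t cot t = RHS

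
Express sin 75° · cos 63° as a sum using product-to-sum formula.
sin 75° cos 63° = (1/2)[sin(75°+63°) + sin(75°-63°)]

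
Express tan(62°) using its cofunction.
tan(62°) = cot(90° - 62°) = cot(28°)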